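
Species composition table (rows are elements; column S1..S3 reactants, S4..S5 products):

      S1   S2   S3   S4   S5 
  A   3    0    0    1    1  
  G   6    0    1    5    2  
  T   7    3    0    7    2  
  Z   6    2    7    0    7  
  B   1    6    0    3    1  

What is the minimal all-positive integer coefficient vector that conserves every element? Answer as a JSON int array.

Coefficients: [2, 1, 3, 1, 5]

A: 2·3+1·0+3·0 = 6 | 1·1+5·1 = 6
G: 2·6+1·0+3·1 = 15 | 1·5+5·2 = 15
T: 2·7+1·3+3·0 = 17 | 1·7+5·2 = 17
Z: 2·6+1·2+3·7 = 35 | 1·0+5·7 = 35
B: 2·1+1·6+3·0 = 8 | 1·3+5·1 = 8
gcd(2,1,3,1,5) = 1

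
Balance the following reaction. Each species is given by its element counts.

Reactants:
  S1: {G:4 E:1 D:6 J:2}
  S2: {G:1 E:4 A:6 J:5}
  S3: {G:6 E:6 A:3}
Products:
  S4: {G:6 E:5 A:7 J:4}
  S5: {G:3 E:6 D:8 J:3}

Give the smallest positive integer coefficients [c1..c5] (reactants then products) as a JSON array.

G: 4·4+5·1+4·6 = 45 | 6·6+3·3 = 45
E: 4·1+5·4+4·6 = 48 | 6·5+3·6 = 48
D: 4·6+5·0+4·0 = 24 | 6·0+3·8 = 24
A: 4·0+5·6+4·3 = 42 | 6·7+3·0 = 42
J: 4·2+5·5+4·0 = 33 | 6·4+3·3 = 33
gcd(4,5,4,6,3) = 1

Coefficients: [4, 5, 4, 6, 3]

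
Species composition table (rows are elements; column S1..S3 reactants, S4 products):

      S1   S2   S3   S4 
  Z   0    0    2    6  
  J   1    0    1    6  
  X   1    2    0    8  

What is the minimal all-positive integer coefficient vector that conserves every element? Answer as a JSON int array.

Z: 6·0+5·0+6·2 = 12 | 2·6 = 12
J: 6·1+5·0+6·1 = 12 | 2·6 = 12
X: 6·1+5·2+6·0 = 16 | 2·8 = 16
gcd(6,5,6,2) = 1

Coefficients: [6, 5, 6, 2]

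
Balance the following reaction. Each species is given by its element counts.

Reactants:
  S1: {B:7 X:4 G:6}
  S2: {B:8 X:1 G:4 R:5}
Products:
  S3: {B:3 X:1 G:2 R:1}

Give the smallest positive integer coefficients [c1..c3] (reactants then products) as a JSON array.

B: 1·7+1·8 = 15 | 5·3 = 15
X: 1·4+1·1 = 5 | 5·1 = 5
G: 1·6+1·4 = 10 | 5·2 = 10
R: 1·0+1·5 = 5 | 5·1 = 5
gcd(1,1,5) = 1

Coefficients: [1, 1, 5]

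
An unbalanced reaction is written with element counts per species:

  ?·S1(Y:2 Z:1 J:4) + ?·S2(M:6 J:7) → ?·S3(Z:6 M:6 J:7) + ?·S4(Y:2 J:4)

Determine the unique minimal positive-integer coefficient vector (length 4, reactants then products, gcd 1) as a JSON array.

Y: 6·2+1·0 = 12 | 1·0+6·2 = 12
Z: 6·1+1·0 = 6 | 1·6+6·0 = 6
M: 6·0+1·6 = 6 | 1·6+6·0 = 6
J: 6·4+1·7 = 31 | 1·7+6·4 = 31
gcd(6,1,1,6) = 1

Coefficients: [6, 1, 1, 6]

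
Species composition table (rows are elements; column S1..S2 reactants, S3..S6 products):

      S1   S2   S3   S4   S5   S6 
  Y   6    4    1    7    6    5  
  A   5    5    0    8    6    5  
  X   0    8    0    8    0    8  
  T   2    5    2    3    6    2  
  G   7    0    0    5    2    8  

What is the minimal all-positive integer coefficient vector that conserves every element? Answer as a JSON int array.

Y: 6·6+6·4 = 60 | 4·1+4·7+3·6+2·5 = 60
A: 6·5+6·5 = 60 | 4·0+4·8+3·6+2·5 = 60
X: 6·0+6·8 = 48 | 4·0+4·8+3·0+2·8 = 48
T: 6·2+6·5 = 42 | 4·2+4·3+3·6+2·2 = 42
G: 6·7+6·0 = 42 | 4·0+4·5+3·2+2·8 = 42
gcd(6,6,4,4,3,2) = 1

Coefficients: [6, 6, 4, 4, 3, 2]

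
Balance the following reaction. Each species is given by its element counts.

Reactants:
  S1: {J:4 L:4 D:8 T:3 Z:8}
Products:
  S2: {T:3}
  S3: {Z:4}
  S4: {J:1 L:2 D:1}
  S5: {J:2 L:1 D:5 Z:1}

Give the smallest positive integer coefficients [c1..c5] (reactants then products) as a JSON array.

J: 3·4 = 12 | 3·0+5·0+4·1+4·2 = 12
L: 3·4 = 12 | 3·0+5·0+4·2+4·1 = 12
D: 3·8 = 24 | 3·0+5·0+4·1+4·5 = 24
T: 3·3 = 9 | 3·3+5·0+4·0+4·0 = 9
Z: 3·8 = 24 | 3·0+5·4+4·0+4·1 = 24
gcd(3,3,5,4,4) = 1

Coefficients: [3, 3, 5, 4, 4]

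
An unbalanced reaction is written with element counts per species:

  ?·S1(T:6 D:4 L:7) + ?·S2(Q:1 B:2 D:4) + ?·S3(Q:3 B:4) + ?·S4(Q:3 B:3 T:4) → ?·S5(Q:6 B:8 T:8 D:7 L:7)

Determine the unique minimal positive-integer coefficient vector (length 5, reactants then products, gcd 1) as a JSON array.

Q: 4·0+3·1+5·3+2·3 = 24 | 4·6 = 24
B: 4·0+3·2+5·4+2·3 = 32 | 4·8 = 32
T: 4·6+3·0+5·0+2·4 = 32 | 4·8 = 32
D: 4·4+3·4+5·0+2·0 = 28 | 4·7 = 28
L: 4·7+3·0+5·0+2·0 = 28 | 4·7 = 28
gcd(4,3,5,2,4) = 1

Coefficients: [4, 3, 5, 2, 4]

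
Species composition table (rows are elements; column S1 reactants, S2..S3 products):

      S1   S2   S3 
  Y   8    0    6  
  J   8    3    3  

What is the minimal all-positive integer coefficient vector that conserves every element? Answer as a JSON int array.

Y: 3·8 = 24 | 4·0+4·6 = 24
J: 3·8 = 24 | 4·3+4·3 = 24
gcd(3,4,4) = 1

Coefficients: [3, 4, 4]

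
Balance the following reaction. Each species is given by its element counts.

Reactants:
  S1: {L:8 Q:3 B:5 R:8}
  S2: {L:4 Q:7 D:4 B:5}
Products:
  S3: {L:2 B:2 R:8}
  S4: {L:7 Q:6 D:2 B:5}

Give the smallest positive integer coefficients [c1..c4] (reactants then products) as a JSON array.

L: 5·8+3·4 = 52 | 5·2+6·7 = 52
Q: 5·3+3·7 = 36 | 5·0+6·6 = 36
D: 5·0+3·4 = 12 | 5·0+6·2 = 12
B: 5·5+3·5 = 40 | 5·2+6·5 = 40
R: 5·8+3·0 = 40 | 5·8+6·0 = 40
gcd(5,3,5,6) = 1

Coefficients: [5, 3, 5, 6]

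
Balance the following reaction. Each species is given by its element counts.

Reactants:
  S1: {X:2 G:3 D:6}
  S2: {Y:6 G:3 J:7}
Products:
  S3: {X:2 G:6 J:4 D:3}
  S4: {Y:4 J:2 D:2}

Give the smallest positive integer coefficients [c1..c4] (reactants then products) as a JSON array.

X: 2·2+2·0 = 4 | 2·2+3·0 = 4
Y: 2·0+2·6 = 12 | 2·0+3·4 = 12
G: 2·3+2·3 = 12 | 2·6+3·0 = 12
J: 2·0+2·7 = 14 | 2·4+3·2 = 14
D: 2·6+2·0 = 12 | 2·3+3·2 = 12
gcd(2,2,2,3) = 1

Coefficients: [2, 2, 2, 3]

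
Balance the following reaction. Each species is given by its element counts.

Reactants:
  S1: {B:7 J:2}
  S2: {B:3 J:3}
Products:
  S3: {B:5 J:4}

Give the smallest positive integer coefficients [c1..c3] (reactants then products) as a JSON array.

B: 1·7+6·3 = 25 | 5·5 = 25
J: 1·2+6·3 = 20 | 5·4 = 20
gcd(1,6,5) = 1

Coefficients: [1, 6, 5]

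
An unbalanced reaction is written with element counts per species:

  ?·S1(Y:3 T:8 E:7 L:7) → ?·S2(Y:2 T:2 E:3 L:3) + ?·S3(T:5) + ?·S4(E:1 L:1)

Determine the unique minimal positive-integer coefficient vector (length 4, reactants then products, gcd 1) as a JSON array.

Y: 2·3 = 6 | 3·2+2·0+5·0 = 6
T: 2·8 = 16 | 3·2+2·5+5·0 = 16
E: 2·7 = 14 | 3·3+2·0+5·1 = 14
L: 2·7 = 14 | 3·3+2·0+5·1 = 14
gcd(2,3,2,5) = 1

Coefficients: [2, 3, 2, 5]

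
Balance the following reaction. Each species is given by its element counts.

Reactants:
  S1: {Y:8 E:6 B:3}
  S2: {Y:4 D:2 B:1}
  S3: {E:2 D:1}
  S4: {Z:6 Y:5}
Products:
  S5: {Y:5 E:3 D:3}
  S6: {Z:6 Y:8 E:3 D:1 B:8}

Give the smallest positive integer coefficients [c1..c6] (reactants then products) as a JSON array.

Z: 1·0+5·0+6·0+1·6 = 6 | 5·0+1·6 = 6
Y: 1·8+5·4+6·0+1·5 = 33 | 5·5+1·8 = 33
E: 1·6+5·0+6·2+1·0 = 18 | 5·3+1·3 = 18
D: 1·0+5·2+6·1+1·0 = 16 | 5·3+1·1 = 16
B: 1·3+5·1+6·0+1·0 = 8 | 5·0+1·8 = 8
gcd(1,5,6,1,5,1) = 1

Coefficients: [1, 5, 6, 1, 5, 1]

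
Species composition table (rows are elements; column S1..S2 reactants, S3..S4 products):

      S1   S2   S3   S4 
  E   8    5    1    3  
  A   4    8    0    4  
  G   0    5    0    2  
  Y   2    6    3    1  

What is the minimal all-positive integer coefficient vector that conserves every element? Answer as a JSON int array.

E: 1·8+2·5 = 18 | 3·1+5·3 = 18
A: 1·4+2·8 = 20 | 3·0+5·4 = 20
G: 1·0+2·5 = 10 | 3·0+5·2 = 10
Y: 1·2+2·6 = 14 | 3·3+5·1 = 14
gcd(1,2,3,5) = 1

Coefficients: [1, 2, 3, 5]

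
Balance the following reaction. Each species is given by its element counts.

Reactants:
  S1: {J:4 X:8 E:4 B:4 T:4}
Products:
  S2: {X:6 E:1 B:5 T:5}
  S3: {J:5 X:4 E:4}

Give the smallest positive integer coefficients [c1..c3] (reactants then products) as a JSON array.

Coefficients: [5, 4, 4]

J: 5·4 = 20 | 4·0+4·5 = 20
X: 5·8 = 40 | 4·6+4·4 = 40
E: 5·4 = 20 | 4·1+4·4 = 20
B: 5·4 = 20 | 4·5+4·0 = 20
T: 5·4 = 20 | 4·5+4·0 = 20
gcd(5,4,4) = 1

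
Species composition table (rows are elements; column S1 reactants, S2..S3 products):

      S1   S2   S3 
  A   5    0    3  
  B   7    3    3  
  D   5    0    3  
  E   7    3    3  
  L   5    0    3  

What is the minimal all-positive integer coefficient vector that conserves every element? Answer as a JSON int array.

A: 3·5 = 15 | 2·0+5·3 = 15
B: 3·7 = 21 | 2·3+5·3 = 21
D: 3·5 = 15 | 2·0+5·3 = 15
E: 3·7 = 21 | 2·3+5·3 = 21
L: 3·5 = 15 | 2·0+5·3 = 15
gcd(3,2,5) = 1

Coefficients: [3, 2, 5]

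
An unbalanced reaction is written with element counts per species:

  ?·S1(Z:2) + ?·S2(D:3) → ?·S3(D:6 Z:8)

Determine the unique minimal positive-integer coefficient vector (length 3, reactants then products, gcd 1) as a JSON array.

D: 4·0+2·3 = 6 | 1·6 = 6
Z: 4·2+2·0 = 8 | 1·8 = 8
gcd(4,2,1) = 1

Coefficients: [4, 2, 1]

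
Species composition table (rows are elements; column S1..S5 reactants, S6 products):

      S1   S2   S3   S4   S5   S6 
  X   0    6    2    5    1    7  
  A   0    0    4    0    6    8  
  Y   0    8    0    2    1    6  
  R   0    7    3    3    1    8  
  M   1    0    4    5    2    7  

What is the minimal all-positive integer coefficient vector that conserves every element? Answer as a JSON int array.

X: 6·0+3·6+4·2+1·5+4·1 = 35 | 5·7 = 35
A: 6·0+3·0+4·4+1·0+4·6 = 40 | 5·8 = 40
Y: 6·0+3·8+4·0+1·2+4·1 = 30 | 5·6 = 30
R: 6·0+3·7+4·3+1·3+4·1 = 40 | 5·8 = 40
M: 6·1+3·0+4·4+1·5+4·2 = 35 | 5·7 = 35
gcd(6,3,4,1,4,5) = 1

Coefficients: [6, 3, 4, 1, 4, 5]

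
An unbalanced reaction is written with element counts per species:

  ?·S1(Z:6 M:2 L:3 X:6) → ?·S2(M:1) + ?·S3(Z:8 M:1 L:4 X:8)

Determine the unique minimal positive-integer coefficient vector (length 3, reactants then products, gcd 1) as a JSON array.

Coefficients: [4, 5, 3]

Z: 4·6 = 24 | 5·0+3·8 = 24
M: 4·2 = 8 | 5·1+3·1 = 8
L: 4·3 = 12 | 5·0+3·4 = 12
X: 4·6 = 24 | 5·0+3·8 = 24
gcd(4,5,3) = 1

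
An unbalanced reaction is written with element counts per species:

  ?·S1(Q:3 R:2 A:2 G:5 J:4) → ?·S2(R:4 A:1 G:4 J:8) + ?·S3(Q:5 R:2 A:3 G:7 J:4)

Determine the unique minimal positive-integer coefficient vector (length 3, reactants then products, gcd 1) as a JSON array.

Q: 5·3 = 15 | 1·0+3·5 = 15
R: 5·2 = 10 | 1·4+3·2 = 10
A: 5·2 = 10 | 1·1+3·3 = 10
G: 5·5 = 25 | 1·4+3·7 = 25
J: 5·4 = 20 | 1·8+3·4 = 20
gcd(5,1,3) = 1

Coefficients: [5, 1, 3]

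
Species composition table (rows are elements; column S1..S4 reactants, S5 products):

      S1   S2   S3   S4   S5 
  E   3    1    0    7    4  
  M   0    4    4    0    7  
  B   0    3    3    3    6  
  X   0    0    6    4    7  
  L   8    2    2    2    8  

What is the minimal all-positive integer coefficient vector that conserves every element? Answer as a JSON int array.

Coefficients: [2, 3, 4, 1, 4]

E: 2·3+3·1+4·0+1·7 = 16 | 4·4 = 16
M: 2·0+3·4+4·4+1·0 = 28 | 4·7 = 28
B: 2·0+3·3+4·3+1·3 = 24 | 4·6 = 24
X: 2·0+3·0+4·6+1·4 = 28 | 4·7 = 28
L: 2·8+3·2+4·2+1·2 = 32 | 4·8 = 32
gcd(2,3,4,1,4) = 1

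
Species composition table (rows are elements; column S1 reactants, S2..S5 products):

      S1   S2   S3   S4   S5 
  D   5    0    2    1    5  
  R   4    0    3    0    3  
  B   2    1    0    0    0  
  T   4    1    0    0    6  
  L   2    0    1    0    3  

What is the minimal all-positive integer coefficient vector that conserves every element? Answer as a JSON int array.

Coefficients: [3, 6, 3, 4, 1]

D: 3·5 = 15 | 6·0+3·2+4·1+1·5 = 15
R: 3·4 = 12 | 6·0+3·3+4·0+1·3 = 12
B: 3·2 = 6 | 6·1+3·0+4·0+1·0 = 6
T: 3·4 = 12 | 6·1+3·0+4·0+1·6 = 12
L: 3·2 = 6 | 6·0+3·1+4·0+1·3 = 6
gcd(3,6,3,4,1) = 1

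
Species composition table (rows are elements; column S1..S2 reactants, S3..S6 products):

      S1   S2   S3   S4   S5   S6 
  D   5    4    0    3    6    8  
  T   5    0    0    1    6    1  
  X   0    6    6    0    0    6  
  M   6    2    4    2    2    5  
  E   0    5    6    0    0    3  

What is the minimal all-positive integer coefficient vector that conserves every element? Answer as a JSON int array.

Coefficients: [5, 6, 4, 5, 3, 2]

D: 5·5+6·4 = 49 | 4·0+5·3+3·6+2·8 = 49
T: 5·5+6·0 = 25 | 4·0+5·1+3·6+2·1 = 25
X: 5·0+6·6 = 36 | 4·6+5·0+3·0+2·6 = 36
M: 5·6+6·2 = 42 | 4·4+5·2+3·2+2·5 = 42
E: 5·0+6·5 = 30 | 4·6+5·0+3·0+2·3 = 30
gcd(5,6,4,5,3,2) = 1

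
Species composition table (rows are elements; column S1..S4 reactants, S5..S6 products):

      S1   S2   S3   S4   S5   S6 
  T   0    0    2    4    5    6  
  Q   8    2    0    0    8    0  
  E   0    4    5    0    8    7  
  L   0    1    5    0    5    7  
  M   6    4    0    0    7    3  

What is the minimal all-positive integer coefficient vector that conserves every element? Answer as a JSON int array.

Coefficients: [3, 4, 6, 5, 4, 2]

T: 3·0+4·0+6·2+5·4 = 32 | 4·5+2·6 = 32
Q: 3·8+4·2+6·0+5·0 = 32 | 4·8+2·0 = 32
E: 3·0+4·4+6·5+5·0 = 46 | 4·8+2·7 = 46
L: 3·0+4·1+6·5+5·0 = 34 | 4·5+2·7 = 34
M: 3·6+4·4+6·0+5·0 = 34 | 4·7+2·3 = 34
gcd(3,4,6,5,4,2) = 1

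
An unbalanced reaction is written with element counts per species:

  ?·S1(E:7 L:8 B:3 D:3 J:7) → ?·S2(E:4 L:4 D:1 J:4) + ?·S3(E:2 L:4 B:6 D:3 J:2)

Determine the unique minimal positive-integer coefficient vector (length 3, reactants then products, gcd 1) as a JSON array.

E: 2·7 = 14 | 3·4+1·2 = 14
L: 2·8 = 16 | 3·4+1·4 = 16
B: 2·3 = 6 | 3·0+1·6 = 6
D: 2·3 = 6 | 3·1+1·3 = 6
J: 2·7 = 14 | 3·4+1·2 = 14
gcd(2,3,1) = 1

Coefficients: [2, 3, 1]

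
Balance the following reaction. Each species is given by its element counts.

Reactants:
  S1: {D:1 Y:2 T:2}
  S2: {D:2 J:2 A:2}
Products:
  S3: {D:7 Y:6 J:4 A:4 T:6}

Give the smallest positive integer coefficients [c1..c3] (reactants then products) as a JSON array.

D: 3·1+2·2 = 7 | 1·7 = 7
Y: 3·2+2·0 = 6 | 1·6 = 6
J: 3·0+2·2 = 4 | 1·4 = 4
A: 3·0+2·2 = 4 | 1·4 = 4
T: 3·2+2·0 = 6 | 1·6 = 6
gcd(3,2,1) = 1

Coefficients: [3, 2, 1]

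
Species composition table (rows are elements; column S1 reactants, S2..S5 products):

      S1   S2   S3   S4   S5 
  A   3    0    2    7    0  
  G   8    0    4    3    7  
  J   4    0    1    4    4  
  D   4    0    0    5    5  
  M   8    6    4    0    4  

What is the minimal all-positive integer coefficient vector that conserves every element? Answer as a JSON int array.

Coefficients: [5, 2, 4, 1, 3]

A: 5·3 = 15 | 2·0+4·2+1·7+3·0 = 15
G: 5·8 = 40 | 2·0+4·4+1·3+3·7 = 40
J: 5·4 = 20 | 2·0+4·1+1·4+3·4 = 20
D: 5·4 = 20 | 2·0+4·0+1·5+3·5 = 20
M: 5·8 = 40 | 2·6+4·4+1·0+3·4 = 40
gcd(5,2,4,1,3) = 1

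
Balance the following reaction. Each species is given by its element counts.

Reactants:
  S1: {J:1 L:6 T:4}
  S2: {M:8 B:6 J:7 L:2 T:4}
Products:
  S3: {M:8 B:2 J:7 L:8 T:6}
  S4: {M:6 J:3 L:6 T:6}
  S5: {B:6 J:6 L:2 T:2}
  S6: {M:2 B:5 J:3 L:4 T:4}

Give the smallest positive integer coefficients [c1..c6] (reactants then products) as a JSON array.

Coefficients: [4, 3, 1, 2, 1, 2]

M: 4·0+3·8 = 24 | 1·8+2·6+1·0+2·2 = 24
B: 4·0+3·6 = 18 | 1·2+2·0+1·6+2·5 = 18
J: 4·1+3·7 = 25 | 1·7+2·3+1·6+2·3 = 25
L: 4·6+3·2 = 30 | 1·8+2·6+1·2+2·4 = 30
T: 4·4+3·4 = 28 | 1·6+2·6+1·2+2·4 = 28
gcd(4,3,1,2,1,2) = 1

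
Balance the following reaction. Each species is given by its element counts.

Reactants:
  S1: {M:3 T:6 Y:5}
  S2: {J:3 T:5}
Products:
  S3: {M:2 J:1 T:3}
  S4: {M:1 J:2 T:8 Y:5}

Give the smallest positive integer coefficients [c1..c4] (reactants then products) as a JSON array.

Coefficients: [1, 1, 1, 1]

M: 1·3+1·0 = 3 | 1·2+1·1 = 3
J: 1·0+1·3 = 3 | 1·1+1·2 = 3
T: 1·6+1·5 = 11 | 1·3+1·8 = 11
Y: 1·5+1·0 = 5 | 1·0+1·5 = 5
gcd(1,1,1,1) = 1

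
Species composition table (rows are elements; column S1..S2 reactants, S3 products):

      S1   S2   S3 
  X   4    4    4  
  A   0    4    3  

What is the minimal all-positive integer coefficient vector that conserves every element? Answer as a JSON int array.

X: 1·4+3·4 = 16 | 4·4 = 16
A: 1·0+3·4 = 12 | 4·3 = 12
gcd(1,3,4) = 1

Coefficients: [1, 3, 4]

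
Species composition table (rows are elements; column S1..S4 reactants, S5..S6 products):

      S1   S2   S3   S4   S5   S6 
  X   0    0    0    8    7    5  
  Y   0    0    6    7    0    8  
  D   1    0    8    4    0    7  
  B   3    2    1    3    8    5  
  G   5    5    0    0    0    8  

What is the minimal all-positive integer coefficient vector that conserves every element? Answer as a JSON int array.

X: 3·0+5·0+2·0+4·8 = 32 | 1·7+5·5 = 32
Y: 3·0+5·0+2·6+4·7 = 40 | 1·0+5·8 = 40
D: 3·1+5·0+2·8+4·4 = 35 | 1·0+5·7 = 35
B: 3·3+5·2+2·1+4·3 = 33 | 1·8+5·5 = 33
G: 3·5+5·5+2·0+4·0 = 40 | 1·0+5·8 = 40
gcd(3,5,2,4,1,5) = 1

Coefficients: [3, 5, 2, 4, 1, 5]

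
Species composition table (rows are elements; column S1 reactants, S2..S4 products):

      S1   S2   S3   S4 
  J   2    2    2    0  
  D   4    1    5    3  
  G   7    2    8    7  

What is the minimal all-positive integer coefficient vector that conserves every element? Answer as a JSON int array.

J: 5·2 = 10 | 2·2+3·2+1·0 = 10
D: 5·4 = 20 | 2·1+3·5+1·3 = 20
G: 5·7 = 35 | 2·2+3·8+1·7 = 35
gcd(5,2,3,1) = 1

Coefficients: [5, 2, 3, 1]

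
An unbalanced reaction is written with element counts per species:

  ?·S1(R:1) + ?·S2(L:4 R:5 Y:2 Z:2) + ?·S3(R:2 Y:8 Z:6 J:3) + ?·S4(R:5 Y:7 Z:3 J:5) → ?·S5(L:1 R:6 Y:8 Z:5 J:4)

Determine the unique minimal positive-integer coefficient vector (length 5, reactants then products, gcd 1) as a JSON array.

Coefficients: [5, 1, 2, 2, 4]

L: 5·0+1·4+2·0+2·0 = 4 | 4·1 = 4
R: 5·1+1·5+2·2+2·5 = 24 | 4·6 = 24
Y: 5·0+1·2+2·8+2·7 = 32 | 4·8 = 32
Z: 5·0+1·2+2·6+2·3 = 20 | 4·5 = 20
J: 5·0+1·0+2·3+2·5 = 16 | 4·4 = 16
gcd(5,1,2,2,4) = 1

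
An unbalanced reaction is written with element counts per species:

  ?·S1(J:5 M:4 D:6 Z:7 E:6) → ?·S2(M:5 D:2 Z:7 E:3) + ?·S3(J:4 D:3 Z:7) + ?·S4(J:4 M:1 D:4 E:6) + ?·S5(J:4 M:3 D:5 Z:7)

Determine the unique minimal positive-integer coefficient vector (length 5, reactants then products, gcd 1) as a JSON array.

Coefficients: [4, 2, 1, 3, 1]

J: 4·5 = 20 | 2·0+1·4+3·4+1·4 = 20
M: 4·4 = 16 | 2·5+1·0+3·1+1·3 = 16
D: 4·6 = 24 | 2·2+1·3+3·4+1·5 = 24
Z: 4·7 = 28 | 2·7+1·7+3·0+1·7 = 28
E: 4·6 = 24 | 2·3+1·0+3·6+1·0 = 24
gcd(4,2,1,3,1) = 1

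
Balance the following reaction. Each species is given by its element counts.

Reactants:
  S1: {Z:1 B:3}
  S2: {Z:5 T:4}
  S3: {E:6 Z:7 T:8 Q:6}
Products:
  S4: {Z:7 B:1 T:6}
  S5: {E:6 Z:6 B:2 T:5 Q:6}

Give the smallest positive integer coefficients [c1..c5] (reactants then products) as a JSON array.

E: 3·0+6·0+2·6 = 12 | 5·0+2·6 = 12
Z: 3·1+6·5+2·7 = 47 | 5·7+2·6 = 47
B: 3·3+6·0+2·0 = 9 | 5·1+2·2 = 9
T: 3·0+6·4+2·8 = 40 | 5·6+2·5 = 40
Q: 3·0+6·0+2·6 = 12 | 5·0+2·6 = 12
gcd(3,6,2,5,2) = 1

Coefficients: [3, 6, 2, 5, 2]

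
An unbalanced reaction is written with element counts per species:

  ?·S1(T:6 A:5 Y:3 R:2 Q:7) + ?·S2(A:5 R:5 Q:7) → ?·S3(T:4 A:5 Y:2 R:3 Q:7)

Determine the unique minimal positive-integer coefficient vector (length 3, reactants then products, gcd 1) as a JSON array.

Coefficients: [2, 1, 3]

T: 2·6+1·0 = 12 | 3·4 = 12
A: 2·5+1·5 = 15 | 3·5 = 15
Y: 2·3+1·0 = 6 | 3·2 = 6
R: 2·2+1·5 = 9 | 3·3 = 9
Q: 2·7+1·7 = 21 | 3·7 = 21
gcd(2,1,3) = 1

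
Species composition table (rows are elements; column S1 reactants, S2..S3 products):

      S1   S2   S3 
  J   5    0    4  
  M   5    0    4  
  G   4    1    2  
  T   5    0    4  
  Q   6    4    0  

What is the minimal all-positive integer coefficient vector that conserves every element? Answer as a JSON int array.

J: 4·5 = 20 | 6·0+5·4 = 20
M: 4·5 = 20 | 6·0+5·4 = 20
G: 4·4 = 16 | 6·1+5·2 = 16
T: 4·5 = 20 | 6·0+5·4 = 20
Q: 4·6 = 24 | 6·4+5·0 = 24
gcd(4,6,5) = 1

Coefficients: [4, 6, 5]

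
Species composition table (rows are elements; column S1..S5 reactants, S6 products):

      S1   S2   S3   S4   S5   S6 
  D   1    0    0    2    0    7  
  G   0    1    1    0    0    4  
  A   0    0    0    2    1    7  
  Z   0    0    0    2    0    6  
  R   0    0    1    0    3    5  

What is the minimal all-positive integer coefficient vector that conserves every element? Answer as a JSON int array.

D: 1·1+2·0+2·0+3·2+1·0 = 7 | 1·7 = 7
G: 1·0+2·1+2·1+3·0+1·0 = 4 | 1·4 = 4
A: 1·0+2·0+2·0+3·2+1·1 = 7 | 1·7 = 7
Z: 1·0+2·0+2·0+3·2+1·0 = 6 | 1·6 = 6
R: 1·0+2·0+2·1+3·0+1·3 = 5 | 1·5 = 5
gcd(1,2,2,3,1,1) = 1

Coefficients: [1, 2, 2, 3, 1, 1]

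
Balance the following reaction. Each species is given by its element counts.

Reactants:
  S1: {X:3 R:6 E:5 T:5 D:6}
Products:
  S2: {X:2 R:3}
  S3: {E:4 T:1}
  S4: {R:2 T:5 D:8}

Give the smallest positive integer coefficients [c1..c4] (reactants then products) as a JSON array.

Coefficients: [4, 6, 5, 3]

X: 4·3 = 12 | 6·2+5·0+3·0 = 12
R: 4·6 = 24 | 6·3+5·0+3·2 = 24
E: 4·5 = 20 | 6·0+5·4+3·0 = 20
T: 4·5 = 20 | 6·0+5·1+3·5 = 20
D: 4·6 = 24 | 6·0+5·0+3·8 = 24
gcd(4,6,5,3) = 1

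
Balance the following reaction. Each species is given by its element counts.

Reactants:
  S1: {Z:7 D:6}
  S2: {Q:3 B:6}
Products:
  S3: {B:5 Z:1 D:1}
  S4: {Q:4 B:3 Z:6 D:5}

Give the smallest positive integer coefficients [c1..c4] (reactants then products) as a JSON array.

Q: 3·0+4·3 = 12 | 3·0+3·4 = 12
B: 3·0+4·6 = 24 | 3·5+3·3 = 24
Z: 3·7+4·0 = 21 | 3·1+3·6 = 21
D: 3·6+4·0 = 18 | 3·1+3·5 = 18
gcd(3,4,3,3) = 1

Coefficients: [3, 4, 3, 3]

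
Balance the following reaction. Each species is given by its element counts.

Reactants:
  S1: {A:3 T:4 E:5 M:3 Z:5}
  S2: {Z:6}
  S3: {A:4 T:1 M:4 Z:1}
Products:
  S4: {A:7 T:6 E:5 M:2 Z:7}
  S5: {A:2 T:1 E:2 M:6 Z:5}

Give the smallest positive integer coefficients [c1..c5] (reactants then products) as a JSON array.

A: 6·3+3·0+5·4 = 38 | 4·7+5·2 = 38
T: 6·4+3·0+5·1 = 29 | 4·6+5·1 = 29
E: 6·5+3·0+5·0 = 30 | 4·5+5·2 = 30
M: 6·3+3·0+5·4 = 38 | 4·2+5·6 = 38
Z: 6·5+3·6+5·1 = 53 | 4·7+5·5 = 53
gcd(6,3,5,4,5) = 1

Coefficients: [6, 3, 5, 4, 5]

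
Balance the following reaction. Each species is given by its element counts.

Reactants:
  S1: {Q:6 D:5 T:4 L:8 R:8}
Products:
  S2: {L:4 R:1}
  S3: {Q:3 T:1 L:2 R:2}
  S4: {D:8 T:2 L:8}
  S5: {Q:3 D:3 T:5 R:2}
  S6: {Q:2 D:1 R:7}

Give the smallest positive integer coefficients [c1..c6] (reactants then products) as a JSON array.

Q: 5·6 = 30 | 3·0+6·3+2·0+2·3+3·2 = 30
D: 5·5 = 25 | 3·0+6·0+2·8+2·3+3·1 = 25
T: 5·4 = 20 | 3·0+6·1+2·2+2·5+3·0 = 20
L: 5·8 = 40 | 3·4+6·2+2·8+2·0+3·0 = 40
R: 5·8 = 40 | 3·1+6·2+2·0+2·2+3·7 = 40
gcd(5,3,6,2,2,3) = 1

Coefficients: [5, 3, 6, 2, 2, 3]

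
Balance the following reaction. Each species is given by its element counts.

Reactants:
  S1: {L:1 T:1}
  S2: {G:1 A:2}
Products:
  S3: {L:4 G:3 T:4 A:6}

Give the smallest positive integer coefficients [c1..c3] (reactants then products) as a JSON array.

Coefficients: [4, 3, 1]

L: 4·1+3·0 = 4 | 1·4 = 4
G: 4·0+3·1 = 3 | 1·3 = 3
T: 4·1+3·0 = 4 | 1·4 = 4
A: 4·0+3·2 = 6 | 1·6 = 6
gcd(4,3,1) = 1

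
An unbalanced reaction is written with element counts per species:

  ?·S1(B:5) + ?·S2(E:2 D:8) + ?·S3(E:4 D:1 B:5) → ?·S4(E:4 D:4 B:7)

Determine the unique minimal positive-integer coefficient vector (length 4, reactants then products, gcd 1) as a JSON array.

E: 3·0+2·2+4·4 = 20 | 5·4 = 20
D: 3·0+2·8+4·1 = 20 | 5·4 = 20
B: 3·5+2·0+4·5 = 35 | 5·7 = 35
gcd(3,2,4,5) = 1

Coefficients: [3, 2, 4, 5]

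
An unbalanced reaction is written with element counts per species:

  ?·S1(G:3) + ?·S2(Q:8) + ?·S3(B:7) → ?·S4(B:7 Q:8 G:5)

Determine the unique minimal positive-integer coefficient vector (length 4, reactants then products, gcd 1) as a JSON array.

B: 5·0+3·0+3·7 = 21 | 3·7 = 21
Q: 5·0+3·8+3·0 = 24 | 3·8 = 24
G: 5·3+3·0+3·0 = 15 | 3·5 = 15
gcd(5,3,3,3) = 1

Coefficients: [5, 3, 3, 3]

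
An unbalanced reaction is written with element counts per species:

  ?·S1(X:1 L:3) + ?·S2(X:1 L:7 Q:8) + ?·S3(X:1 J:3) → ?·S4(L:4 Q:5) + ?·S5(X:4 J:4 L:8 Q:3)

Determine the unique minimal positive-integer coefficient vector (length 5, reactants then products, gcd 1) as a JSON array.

Coefficients: [5, 3, 4, 3, 3]

X: 5·1+3·1+4·1 = 12 | 3·0+3·4 = 12
J: 5·0+3·0+4·3 = 12 | 3·0+3·4 = 12
L: 5·3+3·7+4·0 = 36 | 3·4+3·8 = 36
Q: 5·0+3·8+4·0 = 24 | 3·5+3·3 = 24
gcd(5,3,4,3,3) = 1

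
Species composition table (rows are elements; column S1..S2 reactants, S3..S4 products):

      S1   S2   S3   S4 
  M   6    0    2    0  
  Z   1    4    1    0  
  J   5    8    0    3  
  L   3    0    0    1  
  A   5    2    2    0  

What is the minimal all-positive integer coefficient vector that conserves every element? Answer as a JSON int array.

M: 2·6+1·0 = 12 | 6·2+6·0 = 12
Z: 2·1+1·4 = 6 | 6·1+6·0 = 6
J: 2·5+1·8 = 18 | 6·0+6·3 = 18
L: 2·3+1·0 = 6 | 6·0+6·1 = 6
A: 2·5+1·2 = 12 | 6·2+6·0 = 12
gcd(2,1,6,6) = 1

Coefficients: [2, 1, 6, 6]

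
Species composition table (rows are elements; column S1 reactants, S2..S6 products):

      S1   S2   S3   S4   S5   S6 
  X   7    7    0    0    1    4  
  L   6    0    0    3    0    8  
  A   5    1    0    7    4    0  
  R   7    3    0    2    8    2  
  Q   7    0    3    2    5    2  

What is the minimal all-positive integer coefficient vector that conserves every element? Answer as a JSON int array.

X: 5·7 = 35 | 3·7+5·0+2·0+2·1+3·4 = 35
L: 5·6 = 30 | 3·0+5·0+2·3+2·0+3·8 = 30
A: 5·5 = 25 | 3·1+5·0+2·7+2·4+3·0 = 25
R: 5·7 = 35 | 3·3+5·0+2·2+2·8+3·2 = 35
Q: 5·7 = 35 | 3·0+5·3+2·2+2·5+3·2 = 35
gcd(5,3,5,2,2,3) = 1

Coefficients: [5, 3, 5, 2, 2, 3]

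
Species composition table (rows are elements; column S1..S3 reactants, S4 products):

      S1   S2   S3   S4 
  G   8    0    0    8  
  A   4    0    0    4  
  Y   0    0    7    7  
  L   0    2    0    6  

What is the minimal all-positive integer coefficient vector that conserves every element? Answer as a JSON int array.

G: 1·8+3·0+1·0 = 8 | 1·8 = 8
A: 1·4+3·0+1·0 = 4 | 1·4 = 4
Y: 1·0+3·0+1·7 = 7 | 1·7 = 7
L: 1·0+3·2+1·0 = 6 | 1·6 = 6
gcd(1,3,1,1) = 1

Coefficients: [1, 3, 1, 1]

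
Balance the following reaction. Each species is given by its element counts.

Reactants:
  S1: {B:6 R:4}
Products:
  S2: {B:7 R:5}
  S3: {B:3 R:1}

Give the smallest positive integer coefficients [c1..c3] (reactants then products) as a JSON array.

Coefficients: [4, 3, 1]

B: 4·6 = 24 | 3·7+1·3 = 24
R: 4·4 = 16 | 3·5+1·1 = 16
gcd(4,3,1) = 1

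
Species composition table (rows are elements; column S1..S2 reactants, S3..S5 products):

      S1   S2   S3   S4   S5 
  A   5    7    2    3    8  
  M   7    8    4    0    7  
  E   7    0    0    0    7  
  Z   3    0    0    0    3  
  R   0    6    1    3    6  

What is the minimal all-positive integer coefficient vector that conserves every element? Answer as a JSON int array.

A: 1·5+3·7 = 26 | 6·2+2·3+1·8 = 26
M: 1·7+3·8 = 31 | 6·4+2·0+1·7 = 31
E: 1·7+3·0 = 7 | 6·0+2·0+1·7 = 7
Z: 1·3+3·0 = 3 | 6·0+2·0+1·3 = 3
R: 1·0+3·6 = 18 | 6·1+2·3+1·6 = 18
gcd(1,3,6,2,1) = 1

Coefficients: [1, 3, 6, 2, 1]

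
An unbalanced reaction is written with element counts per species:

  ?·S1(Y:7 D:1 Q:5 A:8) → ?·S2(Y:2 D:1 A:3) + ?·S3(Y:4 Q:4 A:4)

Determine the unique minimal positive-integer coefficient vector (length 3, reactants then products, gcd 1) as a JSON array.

Y: 4·7 = 28 | 4·2+5·4 = 28
D: 4·1 = 4 | 4·1+5·0 = 4
Q: 4·5 = 20 | 4·0+5·4 = 20
A: 4·8 = 32 | 4·3+5·4 = 32
gcd(4,4,5) = 1

Coefficients: [4, 4, 5]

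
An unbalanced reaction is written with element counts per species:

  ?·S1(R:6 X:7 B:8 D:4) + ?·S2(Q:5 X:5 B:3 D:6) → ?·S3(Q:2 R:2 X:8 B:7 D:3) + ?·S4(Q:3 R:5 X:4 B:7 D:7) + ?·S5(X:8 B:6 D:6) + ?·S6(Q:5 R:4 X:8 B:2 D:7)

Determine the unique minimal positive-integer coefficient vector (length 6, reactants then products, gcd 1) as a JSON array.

Coefficients: [6, 6, 4, 4, 1, 2]

Q: 6·0+6·5 = 30 | 4·2+4·3+1·0+2·5 = 30
R: 6·6+6·0 = 36 | 4·2+4·5+1·0+2·4 = 36
X: 6·7+6·5 = 72 | 4·8+4·4+1·8+2·8 = 72
B: 6·8+6·3 = 66 | 4·7+4·7+1·6+2·2 = 66
D: 6·4+6·6 = 60 | 4·3+4·7+1·6+2·7 = 60
gcd(6,6,4,4,1,2) = 1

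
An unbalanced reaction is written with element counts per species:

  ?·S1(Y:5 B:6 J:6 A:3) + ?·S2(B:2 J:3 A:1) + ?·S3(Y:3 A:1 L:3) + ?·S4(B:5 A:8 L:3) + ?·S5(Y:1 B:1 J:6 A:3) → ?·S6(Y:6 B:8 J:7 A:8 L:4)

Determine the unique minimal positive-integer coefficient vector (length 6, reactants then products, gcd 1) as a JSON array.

Coefficients: [4, 4, 5, 3, 1, 6]

Y: 4·5+4·0+5·3+3·0+1·1 = 36 | 6·6 = 36
B: 4·6+4·2+5·0+3·5+1·1 = 48 | 6·8 = 48
J: 4·6+4·3+5·0+3·0+1·6 = 42 | 6·7 = 42
A: 4·3+4·1+5·1+3·8+1·3 = 48 | 6·8 = 48
L: 4·0+4·0+5·3+3·3+1·0 = 24 | 6·4 = 24
gcd(4,4,5,3,1,6) = 1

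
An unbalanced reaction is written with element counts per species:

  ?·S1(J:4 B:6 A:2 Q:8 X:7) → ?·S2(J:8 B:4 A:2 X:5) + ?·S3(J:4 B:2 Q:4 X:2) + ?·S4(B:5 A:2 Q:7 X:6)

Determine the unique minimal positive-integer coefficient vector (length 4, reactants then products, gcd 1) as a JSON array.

Coefficients: [5, 1, 3, 4]

J: 5·4 = 20 | 1·8+3·4+4·0 = 20
B: 5·6 = 30 | 1·4+3·2+4·5 = 30
A: 5·2 = 10 | 1·2+3·0+4·2 = 10
Q: 5·8 = 40 | 1·0+3·4+4·7 = 40
X: 5·7 = 35 | 1·5+3·2+4·6 = 35
gcd(5,1,3,4) = 1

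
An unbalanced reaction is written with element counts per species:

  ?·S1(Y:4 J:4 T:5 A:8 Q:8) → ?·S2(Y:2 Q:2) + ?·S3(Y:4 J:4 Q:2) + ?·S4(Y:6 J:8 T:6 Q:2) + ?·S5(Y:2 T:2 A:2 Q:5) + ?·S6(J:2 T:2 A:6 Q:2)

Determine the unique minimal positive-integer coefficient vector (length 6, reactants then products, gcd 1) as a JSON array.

Coefficients: [6, 1, 1, 1, 6, 6]

Y: 6·4 = 24 | 1·2+1·4+1·6+6·2+6·0 = 24
J: 6·4 = 24 | 1·0+1·4+1·8+6·0+6·2 = 24
T: 6·5 = 30 | 1·0+1·0+1·6+6·2+6·2 = 30
A: 6·8 = 48 | 1·0+1·0+1·0+6·2+6·6 = 48
Q: 6·8 = 48 | 1·2+1·2+1·2+6·5+6·2 = 48
gcd(6,1,1,1,6,6) = 1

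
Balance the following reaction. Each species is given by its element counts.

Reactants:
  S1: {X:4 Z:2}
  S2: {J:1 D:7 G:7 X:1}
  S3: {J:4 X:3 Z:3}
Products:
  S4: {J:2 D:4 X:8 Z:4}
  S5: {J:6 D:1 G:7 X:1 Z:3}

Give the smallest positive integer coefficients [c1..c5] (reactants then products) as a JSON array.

J: 3·0+2·1+4·4 = 18 | 3·2+2·6 = 18
D: 3·0+2·7+4·0 = 14 | 3·4+2·1 = 14
G: 3·0+2·7+4·0 = 14 | 3·0+2·7 = 14
X: 3·4+2·1+4·3 = 26 | 3·8+2·1 = 26
Z: 3·2+2·0+4·3 = 18 | 3·4+2·3 = 18
gcd(3,2,4,3,2) = 1

Coefficients: [3, 2, 4, 3, 2]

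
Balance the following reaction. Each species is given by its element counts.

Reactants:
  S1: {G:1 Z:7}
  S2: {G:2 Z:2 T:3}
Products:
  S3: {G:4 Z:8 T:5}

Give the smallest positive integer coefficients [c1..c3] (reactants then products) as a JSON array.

Coefficients: [2, 5, 3]

G: 2·1+5·2 = 12 | 3·4 = 12
Z: 2·7+5·2 = 24 | 3·8 = 24
T: 2·0+5·3 = 15 | 3·5 = 15
gcd(2,5,3) = 1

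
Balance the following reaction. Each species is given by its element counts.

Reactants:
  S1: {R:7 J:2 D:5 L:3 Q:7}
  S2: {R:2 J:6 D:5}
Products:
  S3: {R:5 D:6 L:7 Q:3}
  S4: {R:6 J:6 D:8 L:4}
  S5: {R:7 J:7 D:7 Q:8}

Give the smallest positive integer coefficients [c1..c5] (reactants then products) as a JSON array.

R: 5·7+5·2 = 45 | 1·5+2·6+4·7 = 45
J: 5·2+5·6 = 40 | 1·0+2·6+4·7 = 40
D: 5·5+5·5 = 50 | 1·6+2·8+4·7 = 50
L: 5·3+5·0 = 15 | 1·7+2·4+4·0 = 15
Q: 5·7+5·0 = 35 | 1·3+2·0+4·8 = 35
gcd(5,5,1,2,4) = 1

Coefficients: [5, 5, 1, 2, 4]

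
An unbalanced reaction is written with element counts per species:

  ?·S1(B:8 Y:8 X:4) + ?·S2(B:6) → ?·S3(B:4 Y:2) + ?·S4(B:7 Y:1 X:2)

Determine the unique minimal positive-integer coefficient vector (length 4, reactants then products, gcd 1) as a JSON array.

Coefficients: [1, 3, 3, 2]

B: 1·8+3·6 = 26 | 3·4+2·7 = 26
Y: 1·8+3·0 = 8 | 3·2+2·1 = 8
X: 1·4+3·0 = 4 | 3·0+2·2 = 4
gcd(1,3,3,2) = 1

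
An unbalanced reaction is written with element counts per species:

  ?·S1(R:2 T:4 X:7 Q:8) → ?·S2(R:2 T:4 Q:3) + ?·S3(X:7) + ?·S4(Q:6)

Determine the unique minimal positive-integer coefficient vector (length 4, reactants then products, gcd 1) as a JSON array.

R: 6·2 = 12 | 6·2+6·0+5·0 = 12
T: 6·4 = 24 | 6·4+6·0+5·0 = 24
X: 6·7 = 42 | 6·0+6·7+5·0 = 42
Q: 6·8 = 48 | 6·3+6·0+5·6 = 48
gcd(6,6,6,5) = 1

Coefficients: [6, 6, 6, 5]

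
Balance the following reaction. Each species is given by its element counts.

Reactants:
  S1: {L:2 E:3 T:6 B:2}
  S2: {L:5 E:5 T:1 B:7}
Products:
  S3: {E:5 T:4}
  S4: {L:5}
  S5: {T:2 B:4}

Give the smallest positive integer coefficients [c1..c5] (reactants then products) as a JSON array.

L: 5·2+2·5 = 20 | 5·0+4·5+6·0 = 20
E: 5·3+2·5 = 25 | 5·5+4·0+6·0 = 25
T: 5·6+2·1 = 32 | 5·4+4·0+6·2 = 32
B: 5·2+2·7 = 24 | 5·0+4·0+6·4 = 24
gcd(5,2,5,4,6) = 1

Coefficients: [5, 2, 5, 4, 6]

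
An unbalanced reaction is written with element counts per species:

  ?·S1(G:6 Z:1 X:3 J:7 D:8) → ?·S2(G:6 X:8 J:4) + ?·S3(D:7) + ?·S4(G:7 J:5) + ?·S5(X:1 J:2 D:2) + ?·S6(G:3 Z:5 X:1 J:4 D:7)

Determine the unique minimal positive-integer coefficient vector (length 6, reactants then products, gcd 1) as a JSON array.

G: 5·6 = 30 | 1·6+3·0+3·7+6·0+1·3 = 30
Z: 5·1 = 5 | 1·0+3·0+3·0+6·0+1·5 = 5
X: 5·3 = 15 | 1·8+3·0+3·0+6·1+1·1 = 15
J: 5·7 = 35 | 1·4+3·0+3·5+6·2+1·4 = 35
D: 5·8 = 40 | 1·0+3·7+3·0+6·2+1·7 = 40
gcd(5,1,3,3,6,1) = 1

Coefficients: [5, 1, 3, 3, 6, 1]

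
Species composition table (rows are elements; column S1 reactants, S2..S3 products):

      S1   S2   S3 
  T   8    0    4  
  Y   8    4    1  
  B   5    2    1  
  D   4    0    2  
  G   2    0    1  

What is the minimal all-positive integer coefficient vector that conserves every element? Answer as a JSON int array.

Coefficients: [2, 3, 4]

T: 2·8 = 16 | 3·0+4·4 = 16
Y: 2·8 = 16 | 3·4+4·1 = 16
B: 2·5 = 10 | 3·2+4·1 = 10
D: 2·4 = 8 | 3·0+4·2 = 8
G: 2·2 = 4 | 3·0+4·1 = 4
gcd(2,3,4) = 1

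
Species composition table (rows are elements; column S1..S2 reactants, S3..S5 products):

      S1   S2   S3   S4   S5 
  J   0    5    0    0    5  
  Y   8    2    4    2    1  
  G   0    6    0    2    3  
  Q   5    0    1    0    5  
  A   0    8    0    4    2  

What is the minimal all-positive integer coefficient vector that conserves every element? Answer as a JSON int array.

J: 3·0+2·5 = 10 | 5·0+3·0+2·5 = 10
Y: 3·8+2·2 = 28 | 5·4+3·2+2·1 = 28
G: 3·0+2·6 = 12 | 5·0+3·2+2·3 = 12
Q: 3·5+2·0 = 15 | 5·1+3·0+2·5 = 15
A: 3·0+2·8 = 16 | 5·0+3·4+2·2 = 16
gcd(3,2,5,3,2) = 1

Coefficients: [3, 2, 5, 3, 2]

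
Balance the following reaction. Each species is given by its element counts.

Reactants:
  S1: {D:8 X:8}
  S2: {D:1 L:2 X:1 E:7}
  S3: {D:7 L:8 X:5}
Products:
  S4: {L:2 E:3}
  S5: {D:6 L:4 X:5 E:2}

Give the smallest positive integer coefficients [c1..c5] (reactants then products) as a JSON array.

D: 1·8+2·1+2·7 = 24 | 2·0+4·6 = 24
L: 1·0+2·2+2·8 = 20 | 2·2+4·4 = 20
X: 1·8+2·1+2·5 = 20 | 2·0+4·5 = 20
E: 1·0+2·7+2·0 = 14 | 2·3+4·2 = 14
gcd(1,2,2,2,4) = 1

Coefficients: [1, 2, 2, 2, 4]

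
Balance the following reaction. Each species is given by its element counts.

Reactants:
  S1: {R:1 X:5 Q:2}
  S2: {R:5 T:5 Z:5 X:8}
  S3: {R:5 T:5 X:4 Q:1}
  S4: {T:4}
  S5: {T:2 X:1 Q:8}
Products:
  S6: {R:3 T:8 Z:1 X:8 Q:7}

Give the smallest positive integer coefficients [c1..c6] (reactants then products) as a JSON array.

Coefficients: [5, 1, 1, 6, 3, 5]

R: 5·1+1·5+1·5+6·0+3·0 = 15 | 5·3 = 15
T: 5·0+1·5+1·5+6·4+3·2 = 40 | 5·8 = 40
Z: 5·0+1·5+1·0+6·0+3·0 = 5 | 5·1 = 5
X: 5·5+1·8+1·4+6·0+3·1 = 40 | 5·8 = 40
Q: 5·2+1·0+1·1+6·0+3·8 = 35 | 5·7 = 35
gcd(5,1,1,6,3,5) = 1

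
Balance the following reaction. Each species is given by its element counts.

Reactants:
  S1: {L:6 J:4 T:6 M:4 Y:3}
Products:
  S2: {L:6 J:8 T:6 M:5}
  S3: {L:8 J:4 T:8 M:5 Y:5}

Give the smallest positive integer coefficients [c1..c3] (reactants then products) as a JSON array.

Coefficients: [5, 1, 3]

L: 5·6 = 30 | 1·6+3·8 = 30
J: 5·4 = 20 | 1·8+3·4 = 20
T: 5·6 = 30 | 1·6+3·8 = 30
M: 5·4 = 20 | 1·5+3·5 = 20
Y: 5·3 = 15 | 1·0+3·5 = 15
gcd(5,1,3) = 1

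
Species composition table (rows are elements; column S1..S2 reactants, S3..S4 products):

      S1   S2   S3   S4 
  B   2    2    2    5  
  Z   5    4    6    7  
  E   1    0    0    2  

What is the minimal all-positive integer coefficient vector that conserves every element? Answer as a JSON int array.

Coefficients: [4, 6, 5, 2]

B: 4·2+6·2 = 20 | 5·2+2·5 = 20
Z: 4·5+6·4 = 44 | 5·6+2·7 = 44
E: 4·1+6·0 = 4 | 5·0+2·2 = 4
gcd(4,6,5,2) = 1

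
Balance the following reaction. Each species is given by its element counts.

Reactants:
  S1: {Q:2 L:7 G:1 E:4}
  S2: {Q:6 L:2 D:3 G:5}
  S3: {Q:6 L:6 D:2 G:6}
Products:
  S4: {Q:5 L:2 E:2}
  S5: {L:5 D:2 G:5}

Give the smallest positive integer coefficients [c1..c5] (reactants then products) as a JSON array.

Coefficients: [3, 2, 2, 6, 5]

Q: 3·2+2·6+2·6 = 30 | 6·5+5·0 = 30
L: 3·7+2·2+2·6 = 37 | 6·2+5·5 = 37
D: 3·0+2·3+2·2 = 10 | 6·0+5·2 = 10
G: 3·1+2·5+2·6 = 25 | 6·0+5·5 = 25
E: 3·4+2·0+2·0 = 12 | 6·2+5·0 = 12
gcd(3,2,2,6,5) = 1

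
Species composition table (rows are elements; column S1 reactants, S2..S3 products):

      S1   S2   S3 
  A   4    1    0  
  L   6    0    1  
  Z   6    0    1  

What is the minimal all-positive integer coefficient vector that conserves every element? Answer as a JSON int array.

A: 1·4 = 4 | 4·1+6·0 = 4
L: 1·6 = 6 | 4·0+6·1 = 6
Z: 1·6 = 6 | 4·0+6·1 = 6
gcd(1,4,6) = 1

Coefficients: [1, 4, 6]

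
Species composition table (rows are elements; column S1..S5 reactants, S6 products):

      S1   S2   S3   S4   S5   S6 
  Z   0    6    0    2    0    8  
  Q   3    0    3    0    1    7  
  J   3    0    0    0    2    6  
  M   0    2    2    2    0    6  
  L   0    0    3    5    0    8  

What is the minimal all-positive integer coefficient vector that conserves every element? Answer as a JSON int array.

Coefficients: [2, 3, 3, 3, 6, 3]

Z: 2·0+3·6+3·0+3·2+6·0 = 24 | 3·8 = 24
Q: 2·3+3·0+3·3+3·0+6·1 = 21 | 3·7 = 21
J: 2·3+3·0+3·0+3·0+6·2 = 18 | 3·6 = 18
M: 2·0+3·2+3·2+3·2+6·0 = 18 | 3·6 = 18
L: 2·0+3·0+3·3+3·5+6·0 = 24 | 3·8 = 24
gcd(2,3,3,3,6,3) = 1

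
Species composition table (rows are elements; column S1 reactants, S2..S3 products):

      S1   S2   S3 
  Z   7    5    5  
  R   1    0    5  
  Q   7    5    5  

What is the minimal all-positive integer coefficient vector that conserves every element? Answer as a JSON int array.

Coefficients: [5, 6, 1]

Z: 5·7 = 35 | 6·5+1·5 = 35
R: 5·1 = 5 | 6·0+1·5 = 5
Q: 5·7 = 35 | 6·5+1·5 = 35
gcd(5,6,1) = 1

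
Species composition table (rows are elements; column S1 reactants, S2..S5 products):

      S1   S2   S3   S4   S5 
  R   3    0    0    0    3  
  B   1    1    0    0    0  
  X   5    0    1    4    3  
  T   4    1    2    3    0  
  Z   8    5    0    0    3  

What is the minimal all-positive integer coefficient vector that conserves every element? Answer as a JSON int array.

Coefficients: [5, 5, 6, 1, 5]

R: 5·3 = 15 | 5·0+6·0+1·0+5·3 = 15
B: 5·1 = 5 | 5·1+6·0+1·0+5·0 = 5
X: 5·5 = 25 | 5·0+6·1+1·4+5·3 = 25
T: 5·4 = 20 | 5·1+6·2+1·3+5·0 = 20
Z: 5·8 = 40 | 5·5+6·0+1·0+5·3 = 40
gcd(5,5,6,1,5) = 1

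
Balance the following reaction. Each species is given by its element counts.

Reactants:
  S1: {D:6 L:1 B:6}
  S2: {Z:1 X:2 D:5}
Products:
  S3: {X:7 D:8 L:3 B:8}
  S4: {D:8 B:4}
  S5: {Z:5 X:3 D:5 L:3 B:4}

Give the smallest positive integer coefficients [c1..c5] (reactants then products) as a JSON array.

Z: 6·0+5·1 = 5 | 1·0+6·0+1·5 = 5
X: 6·0+5·2 = 10 | 1·7+6·0+1·3 = 10
D: 6·6+5·5 = 61 | 1·8+6·8+1·5 = 61
L: 6·1+5·0 = 6 | 1·3+6·0+1·3 = 6
B: 6·6+5·0 = 36 | 1·8+6·4+1·4 = 36
gcd(6,5,1,6,1) = 1

Coefficients: [6, 5, 1, 6, 1]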